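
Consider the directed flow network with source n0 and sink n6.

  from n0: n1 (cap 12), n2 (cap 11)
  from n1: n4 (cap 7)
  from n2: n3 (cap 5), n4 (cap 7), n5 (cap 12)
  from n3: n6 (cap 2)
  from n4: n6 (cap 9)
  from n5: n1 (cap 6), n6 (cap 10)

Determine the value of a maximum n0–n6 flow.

18

Augment n0→n1→n4→n6: bottleneck 7, flow now 7.
Augment n0→n2→n3→n6: bottleneck 2, flow now 9.
Augment n0→n2→n4→n6: bottleneck 2, flow now 11.
Augment n0→n2→n5→n6: bottleneck 7, flow now 18.
No augmenting path remains; maximum flow = 18.
In the residual graph, reachable from n0: {n0, n1}.
Min-cut edges: n0→n2 (11), n1→n4 (7); capacity 11 + 7 = 18.
This cut is saturated, so no flow can exceed 18.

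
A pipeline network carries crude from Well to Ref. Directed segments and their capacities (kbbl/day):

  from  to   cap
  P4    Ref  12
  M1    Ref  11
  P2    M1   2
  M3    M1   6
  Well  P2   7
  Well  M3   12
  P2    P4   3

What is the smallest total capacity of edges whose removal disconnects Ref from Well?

Augment Well→P2→M1→Ref: bottleneck 2, flow now 2.
Augment Well→P2→P4→Ref: bottleneck 3, flow now 5.
Augment Well→M3→M1→Ref: bottleneck 6, flow now 11.
No augmenting path remains; maximum flow = 11.
By max-flow min-cut, the minimum cut capacity equals the max flow.
In the residual graph, reachable from Well: {Well, P2, M3}.
Min-cut edges: P2→M1 (2), P2→P4 (3), M3→M1 (6); capacity 2 + 3 + 6 = 11.

11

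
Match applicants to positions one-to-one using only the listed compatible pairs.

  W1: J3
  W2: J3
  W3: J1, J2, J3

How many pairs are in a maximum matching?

Unit-capacity flow: source→left, listed edges, right→sink; max matching = max flow.
Augmenting path W1→J3 (+1); matched 1.
Augmenting path W3→J1 (+1); matched 2.
No augmenting path remains; maximum matching = 2.
König certificate: {W3, J3} is a vertex cover of size 2 (every listed pair touches it), so no matching can be larger.

2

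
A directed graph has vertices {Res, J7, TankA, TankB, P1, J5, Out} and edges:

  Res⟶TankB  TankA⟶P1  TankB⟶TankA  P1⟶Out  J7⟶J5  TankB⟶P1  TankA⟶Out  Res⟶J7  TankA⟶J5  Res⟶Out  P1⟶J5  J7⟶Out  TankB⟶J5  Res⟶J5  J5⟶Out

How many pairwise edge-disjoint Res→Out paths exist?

4

Assign every edge capacity 1; by Menger, the answer equals the max flow.
Path Res→Out (+1); total 1.
Path Res→J7→Out (+1); total 2.
Path Res→J5→Out (+1); total 3.
Path Res→TankB→TankA→Out (+1); total 4.
No residual Res→Out path; max flow = 4.
Certifying cut of size 4: {Res→J5, Res→J7, Res→Out, Res→TankB}.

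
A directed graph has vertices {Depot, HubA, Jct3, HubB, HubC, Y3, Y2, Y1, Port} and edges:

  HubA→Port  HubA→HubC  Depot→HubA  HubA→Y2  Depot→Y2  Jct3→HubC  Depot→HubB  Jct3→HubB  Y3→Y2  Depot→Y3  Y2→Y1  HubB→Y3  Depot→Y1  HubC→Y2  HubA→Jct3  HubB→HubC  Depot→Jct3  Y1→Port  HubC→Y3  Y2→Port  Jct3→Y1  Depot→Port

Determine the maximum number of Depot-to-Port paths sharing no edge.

4

Assign every edge capacity 1; by Menger, the answer equals the max flow.
Path Depot→Port (+1); total 1.
Path Depot→HubA→Port (+1); total 2.
Path Depot→Y2→Port (+1); total 3.
Path Depot→Y1→Port (+1); total 4.
No residual Depot→Port path; max flow = 4.
Certifying cut of size 4: {Depot→HubA, Depot→Port, Y1→Port, Y2→Port}.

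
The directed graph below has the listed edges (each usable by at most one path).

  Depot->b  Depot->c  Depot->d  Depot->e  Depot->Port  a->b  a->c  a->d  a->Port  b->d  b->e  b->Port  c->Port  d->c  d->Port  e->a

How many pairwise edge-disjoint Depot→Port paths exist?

5

Assign every edge capacity 1; by Menger, the answer equals the max flow.
Path Depot→Port (+1); total 1.
Path Depot→b→Port (+1); total 2.
Path Depot→c→Port (+1); total 3.
Path Depot→d→Port (+1); total 4.
Path Depot→e→a→Port (+1); total 5.
No residual Depot→Port path; max flow = 5.
Certifying cut of size 5: {Depot→Port, Depot→b, Depot→c, Depot→d, Depot→e}.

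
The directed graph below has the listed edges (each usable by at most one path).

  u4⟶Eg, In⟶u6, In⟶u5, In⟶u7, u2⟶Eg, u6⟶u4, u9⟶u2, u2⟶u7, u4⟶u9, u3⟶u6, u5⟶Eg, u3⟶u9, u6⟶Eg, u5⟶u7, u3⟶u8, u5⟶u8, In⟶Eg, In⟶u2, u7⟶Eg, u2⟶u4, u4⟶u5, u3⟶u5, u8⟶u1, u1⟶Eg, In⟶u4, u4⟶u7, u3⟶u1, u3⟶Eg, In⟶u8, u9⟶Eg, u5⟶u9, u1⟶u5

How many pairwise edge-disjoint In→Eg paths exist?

7

Assign every edge capacity 1; by Menger, the answer equals the max flow.
Path In→Eg (+1); total 1.
Path In→u2→Eg (+1); total 2.
Path In→u4→Eg (+1); total 3.
Path In→u5→Eg (+1); total 4.
Path In→u6→Eg (+1); total 5.
Path In→u7→Eg (+1); total 6.
Path In→u8→u1→Eg (+1); total 7.
No residual In→Eg path; max flow = 7.
Certifying cut of size 7: {In→Eg, In→u2, In→u4, In→u5, In→u6, In→u7, In→u8}.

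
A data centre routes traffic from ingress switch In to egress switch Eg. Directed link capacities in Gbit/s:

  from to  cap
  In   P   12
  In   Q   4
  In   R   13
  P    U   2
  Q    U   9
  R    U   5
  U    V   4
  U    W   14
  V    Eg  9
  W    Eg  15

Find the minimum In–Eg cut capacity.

Augment In→P→U→V→Eg: bottleneck 2, flow now 2.
Augment In→Q→U→V→Eg: bottleneck 2, flow now 4.
Augment In→Q→U→W→Eg: bottleneck 2, flow now 6.
Augment In→R→U→W→Eg: bottleneck 5, flow now 11.
No augmenting path remains; maximum flow = 11.
By max-flow min-cut, the minimum cut capacity equals the max flow.
In the residual graph, reachable from In: {In, P, R}.
Min-cut edges: In→Q (4), P→U (2), R→U (5); capacity 4 + 2 + 5 = 11.

11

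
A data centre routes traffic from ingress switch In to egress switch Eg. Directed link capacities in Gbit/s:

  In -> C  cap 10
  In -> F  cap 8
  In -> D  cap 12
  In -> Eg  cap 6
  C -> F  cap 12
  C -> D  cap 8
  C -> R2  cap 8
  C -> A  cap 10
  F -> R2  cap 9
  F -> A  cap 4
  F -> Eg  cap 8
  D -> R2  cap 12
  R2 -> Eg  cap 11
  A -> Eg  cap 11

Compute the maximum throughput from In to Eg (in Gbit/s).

35

Augment In→Eg: bottleneck 6, flow now 6.
Augment In→F→Eg: bottleneck 8, flow now 14.
Augment In→C→R2→Eg: bottleneck 8, flow now 22.
Augment In→C→A→Eg: bottleneck 2, flow now 24.
Augment In→D→R2→Eg: bottleneck 3, flow now 27.
Augment In→D→R2→C→A→Eg: bottleneck 8, flow now 35. (uses reverse residual edge)
No augmenting path remains; maximum flow = 35.
In the residual graph, reachable from In: {In, D, R2}.
Min-cut edges: In→C (10), In→F (8), In→Eg (6), R2→Eg (11); capacity 10 + 8 + 6 + 11 = 35.
This cut is saturated, so no flow can exceed 35.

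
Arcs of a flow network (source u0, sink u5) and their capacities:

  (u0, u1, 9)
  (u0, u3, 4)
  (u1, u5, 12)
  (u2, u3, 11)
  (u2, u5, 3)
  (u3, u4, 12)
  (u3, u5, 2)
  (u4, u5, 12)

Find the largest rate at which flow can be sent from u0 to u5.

13

Augment u0→u1→u5: bottleneck 9, flow now 9.
Augment u0→u3→u5: bottleneck 2, flow now 11.
Augment u0→u3→u4→u5: bottleneck 2, flow now 13.
No augmenting path remains; maximum flow = 13.
In the residual graph, reachable from u0: {u0}.
Min-cut edges: u0→u1 (9), u0→u3 (4); capacity 9 + 4 = 13.
This cut is saturated, so no flow can exceed 13.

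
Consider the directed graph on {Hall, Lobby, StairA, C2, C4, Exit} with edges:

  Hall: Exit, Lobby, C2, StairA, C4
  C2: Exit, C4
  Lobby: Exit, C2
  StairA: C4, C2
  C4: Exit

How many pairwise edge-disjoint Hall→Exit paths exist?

Assign every edge capacity 1; by Menger, the answer equals the max flow.
Path Hall→Exit (+1); total 1.
Path Hall→Lobby→Exit (+1); total 2.
Path Hall→C2→Exit (+1); total 3.
Path Hall→C4→Exit (+1); total 4.
No residual Hall→Exit path; max flow = 4.
Certifying cut of size 4: {C2→Exit, C4→Exit, Hall→Exit, Hall→Lobby}.

4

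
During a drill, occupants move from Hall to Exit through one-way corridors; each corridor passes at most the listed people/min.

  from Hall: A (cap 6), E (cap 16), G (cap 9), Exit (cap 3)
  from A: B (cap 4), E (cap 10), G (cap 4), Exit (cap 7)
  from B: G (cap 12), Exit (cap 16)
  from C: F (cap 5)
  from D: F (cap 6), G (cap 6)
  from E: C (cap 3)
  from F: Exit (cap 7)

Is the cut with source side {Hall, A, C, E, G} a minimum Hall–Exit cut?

No — its capacity is 19, but the minimum cut has capacity 12.

Given cut capacity: 3 + 4 + 7 + 5 = 19.
Augment Hall→Exit: bottleneck 3, flow now 3.
Augment Hall→A→Exit: bottleneck 6, flow now 9.
Augment Hall→E→C→F→Exit: bottleneck 3, flow now 12.
No augmenting path remains; maximum flow = 12.
In the residual graph, reachable from Hall: {Hall, E, G}.
Min-cut edges: Hall→A (6), Hall→Exit (3), E→C (3); capacity 6 + 3 + 3 = 12.
Cut capacity 19 exceeds the max flow 12, so it is not minimum.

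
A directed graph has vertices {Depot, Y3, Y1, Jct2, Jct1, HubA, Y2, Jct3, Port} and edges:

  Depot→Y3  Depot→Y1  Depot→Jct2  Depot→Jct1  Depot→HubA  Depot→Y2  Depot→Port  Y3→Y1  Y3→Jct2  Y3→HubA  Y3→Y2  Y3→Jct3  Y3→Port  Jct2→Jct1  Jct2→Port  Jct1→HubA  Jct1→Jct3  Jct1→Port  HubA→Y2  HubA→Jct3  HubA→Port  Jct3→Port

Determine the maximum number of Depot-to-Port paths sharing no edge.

5

Assign every edge capacity 1; by Menger, the answer equals the max flow.
Path Depot→Port (+1); total 1.
Path Depot→Y3→Port (+1); total 2.
Path Depot→Jct2→Port (+1); total 3.
Path Depot→Jct1→Port (+1); total 4.
Path Depot→HubA→Port (+1); total 5.
No residual Depot→Port path; max flow = 5.
Certifying cut of size 5: {Depot→HubA, Depot→Jct1, Depot→Jct2, Depot→Port, Depot→Y3}.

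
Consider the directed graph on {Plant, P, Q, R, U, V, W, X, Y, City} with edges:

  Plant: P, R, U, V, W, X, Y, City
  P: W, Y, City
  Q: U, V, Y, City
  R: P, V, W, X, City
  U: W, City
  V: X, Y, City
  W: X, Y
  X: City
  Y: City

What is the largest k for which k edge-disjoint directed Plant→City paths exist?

Assign every edge capacity 1; by Menger, the answer equals the max flow.
Path Plant→City (+1); total 1.
Path Plant→P→City (+1); total 2.
Path Plant→R→City (+1); total 3.
Path Plant→U→City (+1); total 4.
Path Plant→V→City (+1); total 5.
Path Plant→X→City (+1); total 6.
Path Plant→Y→City (+1); total 7.
No residual Plant→City path; max flow = 7.
Certifying cut of size 7: {Plant→City, Plant→P, Plant→R, Plant→U, Plant→V, X→City, Y→City}.

7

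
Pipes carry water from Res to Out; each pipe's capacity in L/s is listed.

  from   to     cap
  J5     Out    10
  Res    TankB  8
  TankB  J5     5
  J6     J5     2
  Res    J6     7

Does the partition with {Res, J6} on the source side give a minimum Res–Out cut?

Given cut capacity: 8 + 2 = 10.
Augment Res→J6→J5→Out: bottleneck 2, flow now 2.
Augment Res→TankB→J5→Out: bottleneck 5, flow now 7.
No augmenting path remains; maximum flow = 7.
In the residual graph, reachable from Res: {Res, J6, TankB}.
Min-cut edges: J6→J5 (2), TankB→J5 (5); capacity 2 + 5 = 7.
Cut capacity 10 exceeds the max flow 7, so it is not minimum.

No — its capacity is 10, but the minimum cut has capacity 7.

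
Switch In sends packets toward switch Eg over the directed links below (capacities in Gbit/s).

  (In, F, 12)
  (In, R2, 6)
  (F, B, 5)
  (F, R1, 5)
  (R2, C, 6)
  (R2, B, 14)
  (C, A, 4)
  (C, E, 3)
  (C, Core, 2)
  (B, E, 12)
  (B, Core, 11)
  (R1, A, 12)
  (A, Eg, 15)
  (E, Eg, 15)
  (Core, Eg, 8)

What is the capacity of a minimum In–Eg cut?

Augment In→F→B→E→Eg: bottleneck 5, flow now 5.
Augment In→F→R1→A→Eg: bottleneck 5, flow now 10.
Augment In→R2→C→A→Eg: bottleneck 4, flow now 14.
Augment In→R2→C→E→Eg: bottleneck 2, flow now 16.
No augmenting path remains; maximum flow = 16.
By max-flow min-cut, the minimum cut capacity equals the max flow.
In the residual graph, reachable from In: {In, F}.
Min-cut edges: In→R2 (6), F→B (5), F→R1 (5); capacity 6 + 5 + 5 = 16.

16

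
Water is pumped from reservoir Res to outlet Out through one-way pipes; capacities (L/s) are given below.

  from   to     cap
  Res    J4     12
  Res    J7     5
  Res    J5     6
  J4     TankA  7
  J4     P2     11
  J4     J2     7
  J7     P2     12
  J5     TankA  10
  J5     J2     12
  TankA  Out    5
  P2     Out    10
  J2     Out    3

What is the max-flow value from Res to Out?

18

Augment Res→J4→TankA→Out: bottleneck 5, flow now 5.
Augment Res→J4→P2→Out: bottleneck 7, flow now 12.
Augment Res→J7→P2→Out: bottleneck 3, flow now 15.
Augment Res→J5→J2→Out: bottleneck 3, flow now 18.
No augmenting path remains; maximum flow = 18.
In the residual graph, reachable from Res: {Res, J4, J7, J5, TankA, P2, J2}.
Min-cut edges: TankA→Out (5), P2→Out (10), J2→Out (3); capacity 5 + 10 + 3 = 18.
This cut is saturated, so no flow can exceed 18.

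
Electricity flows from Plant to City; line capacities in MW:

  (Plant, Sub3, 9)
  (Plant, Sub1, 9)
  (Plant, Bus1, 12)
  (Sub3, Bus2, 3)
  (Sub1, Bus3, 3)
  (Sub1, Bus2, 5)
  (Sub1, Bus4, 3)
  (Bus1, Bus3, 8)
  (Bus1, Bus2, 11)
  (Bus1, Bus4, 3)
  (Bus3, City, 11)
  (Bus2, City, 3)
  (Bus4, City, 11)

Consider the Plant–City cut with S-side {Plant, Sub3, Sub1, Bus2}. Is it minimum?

No — its capacity is 21, but the minimum cut has capacity 20.

Given cut capacity: 12 + 3 + 3 + 3 = 21.
Augment Plant→Sub3→Bus2→City: bottleneck 3, flow now 3.
Augment Plant→Sub1→Bus3→City: bottleneck 3, flow now 6.
Augment Plant→Sub1→Bus4→City: bottleneck 3, flow now 9.
Augment Plant→Bus1→Bus3→City: bottleneck 8, flow now 17.
Augment Plant→Bus1→Bus4→City: bottleneck 3, flow now 20.
No augmenting path remains; maximum flow = 20.
In the residual graph, reachable from Plant: {Plant, Sub3, Sub1, Bus1, Bus2}.
Min-cut edges: Sub1→Bus3 (3), Sub1→Bus4 (3), Bus1→Bus3 (8), Bus1→Bus4 (3), Bus2→City (3); capacity 3 + 3 + 8 + 3 + 3 = 20.
Cut capacity 21 exceeds the max flow 20, so it is not minimum.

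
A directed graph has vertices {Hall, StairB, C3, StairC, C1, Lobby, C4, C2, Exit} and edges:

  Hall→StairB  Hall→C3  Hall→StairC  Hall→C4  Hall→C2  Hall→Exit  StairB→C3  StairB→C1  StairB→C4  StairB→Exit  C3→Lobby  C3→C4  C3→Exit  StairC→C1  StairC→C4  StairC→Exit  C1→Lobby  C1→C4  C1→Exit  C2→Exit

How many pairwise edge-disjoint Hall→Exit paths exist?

5

Assign every edge capacity 1; by Menger, the answer equals the max flow.
Path Hall→Exit (+1); total 1.
Path Hall→StairB→Exit (+1); total 2.
Path Hall→C3→Exit (+1); total 3.
Path Hall→StairC→Exit (+1); total 4.
Path Hall→C2→Exit (+1); total 5.
No residual Hall→Exit path; max flow = 5.
Certifying cut of size 5: {Hall→C2, Hall→C3, Hall→Exit, Hall→StairB, Hall→StairC}.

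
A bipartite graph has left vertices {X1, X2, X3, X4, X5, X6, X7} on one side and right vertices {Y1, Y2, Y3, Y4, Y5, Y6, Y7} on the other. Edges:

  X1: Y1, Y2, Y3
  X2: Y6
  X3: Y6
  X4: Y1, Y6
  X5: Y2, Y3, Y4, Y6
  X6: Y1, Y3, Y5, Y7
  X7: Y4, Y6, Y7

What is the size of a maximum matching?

6

Unit-capacity flow: source→left, listed edges, right→sink; max matching = max flow.
Augmenting path X1→Y1 (+1); matched 1.
Augmenting path X2→Y6 (+1); matched 2.
Augmenting path X5→Y2 (+1); matched 3.
Augmenting path X6→Y3 (+1); matched 4.
Augmenting path X7→Y4 (+1); matched 5.
Augmenting path X4→Y1→X1→Y3→X6→Y5 (+1); matched 6.
No augmenting path remains; maximum matching = 6.
König certificate: {X1, X4, X5, X6, X7, Y6} is a vertex cover of size 6 (every listed pair touches it), so no matching can be larger.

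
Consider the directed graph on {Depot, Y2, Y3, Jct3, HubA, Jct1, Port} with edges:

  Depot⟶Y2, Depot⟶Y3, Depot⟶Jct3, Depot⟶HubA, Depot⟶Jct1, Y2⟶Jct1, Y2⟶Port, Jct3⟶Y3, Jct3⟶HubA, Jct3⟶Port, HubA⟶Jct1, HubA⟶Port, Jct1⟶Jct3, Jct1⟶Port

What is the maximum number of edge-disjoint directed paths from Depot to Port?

4

Assign every edge capacity 1; by Menger, the answer equals the max flow.
Path Depot→Y2→Port (+1); total 1.
Path Depot→Jct3→Port (+1); total 2.
Path Depot→HubA→Port (+1); total 3.
Path Depot→Jct1→Port (+1); total 4.
No residual Depot→Port path; max flow = 4.
Certifying cut of size 4: {Depot→HubA, Depot→Jct1, Depot→Jct3, Depot→Y2}.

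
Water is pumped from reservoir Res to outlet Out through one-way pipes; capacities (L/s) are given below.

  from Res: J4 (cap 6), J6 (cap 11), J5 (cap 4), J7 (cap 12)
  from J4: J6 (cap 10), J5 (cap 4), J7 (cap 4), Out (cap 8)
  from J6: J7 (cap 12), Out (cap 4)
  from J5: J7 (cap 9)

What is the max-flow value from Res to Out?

Augment Res→J4→Out: bottleneck 6, flow now 6.
Augment Res→J6→Out: bottleneck 4, flow now 10.
No augmenting path remains; maximum flow = 10.
In the residual graph, reachable from Res: {Res, J6, J5, J7}.
Min-cut edges: Res→J4 (6), J6→Out (4); capacity 6 + 4 = 10.
This cut is saturated, so no flow can exceed 10.

10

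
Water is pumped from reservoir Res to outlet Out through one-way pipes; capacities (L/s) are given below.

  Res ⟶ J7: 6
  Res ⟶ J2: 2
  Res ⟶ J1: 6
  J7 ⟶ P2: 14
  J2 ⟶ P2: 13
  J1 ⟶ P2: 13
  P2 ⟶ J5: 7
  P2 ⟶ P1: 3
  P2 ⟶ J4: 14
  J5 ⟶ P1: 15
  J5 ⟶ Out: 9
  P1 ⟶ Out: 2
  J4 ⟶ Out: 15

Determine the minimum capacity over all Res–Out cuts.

14

Augment Res→J7→P2→J5→Out: bottleneck 6, flow now 6.
Augment Res→J2→P2→J5→Out: bottleneck 1, flow now 7.
Augment Res→J2→P2→P1→Out: bottleneck 1, flow now 8.
Augment Res→J1→P2→P1→Out: bottleneck 1, flow now 9.
Augment Res→J1→P2→J4→Out: bottleneck 5, flow now 14.
No augmenting path remains; maximum flow = 14.
By max-flow min-cut, the minimum cut capacity equals the max flow.
In the residual graph, reachable from Res: {Res}.
Min-cut edges: Res→J7 (6), Res→J2 (2), Res→J1 (6); capacity 6 + 2 + 6 = 14.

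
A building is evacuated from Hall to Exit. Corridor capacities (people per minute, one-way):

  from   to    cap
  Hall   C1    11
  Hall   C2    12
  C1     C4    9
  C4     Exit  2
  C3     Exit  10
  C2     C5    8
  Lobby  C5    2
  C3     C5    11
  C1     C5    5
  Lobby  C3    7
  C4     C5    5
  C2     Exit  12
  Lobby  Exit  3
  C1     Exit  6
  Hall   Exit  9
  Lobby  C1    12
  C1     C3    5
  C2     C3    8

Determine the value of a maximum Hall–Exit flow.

32

Augment Hall→Exit: bottleneck 9, flow now 9.
Augment Hall→C2→Exit: bottleneck 12, flow now 21.
Augment Hall→C1→Exit: bottleneck 6, flow now 27.
Augment Hall→C1→C3→Exit: bottleneck 5, flow now 32.
No augmenting path remains; maximum flow = 32.
In the residual graph, reachable from Hall: {Hall}.
Min-cut edges: Hall→C2 (12), Hall→C1 (11), Hall→Exit (9); capacity 12 + 11 + 9 = 32.
This cut is saturated, so no flow can exceed 32.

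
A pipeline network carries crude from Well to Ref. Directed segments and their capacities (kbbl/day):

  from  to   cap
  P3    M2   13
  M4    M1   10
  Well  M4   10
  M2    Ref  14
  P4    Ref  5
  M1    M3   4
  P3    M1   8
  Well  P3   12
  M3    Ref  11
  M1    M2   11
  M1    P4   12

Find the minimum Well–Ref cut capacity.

Augment Well→P3→M2→Ref: bottleneck 12, flow now 12.
Augment Well→M4→M1→M3→Ref: bottleneck 4, flow now 16.
Augment Well→M4→M1→P4→Ref: bottleneck 5, flow now 21.
Augment Well→M4→M1→M2→Ref: bottleneck 1, flow now 22.
No augmenting path remains; maximum flow = 22.
By max-flow min-cut, the minimum cut capacity equals the max flow.
In the residual graph, reachable from Well: {Well}.
Min-cut edges: Well→M4 (10), Well→P3 (12); capacity 10 + 12 = 22.

22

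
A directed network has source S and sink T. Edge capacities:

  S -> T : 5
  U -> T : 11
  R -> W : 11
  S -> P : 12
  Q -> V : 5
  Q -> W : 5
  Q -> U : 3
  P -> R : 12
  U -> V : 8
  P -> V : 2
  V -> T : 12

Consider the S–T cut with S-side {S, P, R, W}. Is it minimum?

Yes — it is a minimum cut (capacity 7).

Given cut capacity: 5 + 2 = 7.
Augment S→T: bottleneck 5, flow now 5.
Augment S→P→V→T: bottleneck 2, flow now 7.
No augmenting path remains; maximum flow = 7.
Cut capacity 7 equals the max flow, so it is a minimum cut.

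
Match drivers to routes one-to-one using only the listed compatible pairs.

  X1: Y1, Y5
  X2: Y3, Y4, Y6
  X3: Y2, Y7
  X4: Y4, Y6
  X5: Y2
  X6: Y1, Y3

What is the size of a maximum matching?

Unit-capacity flow: source→left, listed edges, right→sink; max matching = max flow.
Augmenting path X1→Y1 (+1); matched 1.
Augmenting path X2→Y3 (+1); matched 2.
Augmenting path X3→Y2 (+1); matched 3.
Augmenting path X4→Y4 (+1); matched 4.
Augmenting path X5→Y2→X3→Y7 (+1); matched 5.
Augmenting path X6→Y1→X1→Y5 (+1); matched 6.
No augmenting path remains; maximum matching = 6.
König certificate: {X1, X2, X3, X4, X5, X6} is a vertex cover of size 6 (every listed pair touches it), so no matching can be larger.

6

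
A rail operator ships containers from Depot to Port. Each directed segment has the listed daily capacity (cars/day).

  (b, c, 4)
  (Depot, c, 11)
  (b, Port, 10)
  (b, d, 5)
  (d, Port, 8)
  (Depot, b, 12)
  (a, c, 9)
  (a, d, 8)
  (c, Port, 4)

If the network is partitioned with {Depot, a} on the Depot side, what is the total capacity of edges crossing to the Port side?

Edges leaving {Depot, a}: Depot→b (12), Depot→c (11), a→c (9), a→d (8).
Cut capacity = 12 + 11 + 9 + 8 = 40.

40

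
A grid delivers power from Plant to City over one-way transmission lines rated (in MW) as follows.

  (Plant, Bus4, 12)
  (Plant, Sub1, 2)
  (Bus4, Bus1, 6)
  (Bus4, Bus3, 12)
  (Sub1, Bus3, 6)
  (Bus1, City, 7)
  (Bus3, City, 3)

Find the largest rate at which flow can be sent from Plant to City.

Augment Plant→Bus4→Bus1→City: bottleneck 6, flow now 6.
Augment Plant→Bus4→Bus3→City: bottleneck 3, flow now 9.
No augmenting path remains; maximum flow = 9.
In the residual graph, reachable from Plant: {Plant, Bus4, Sub1, Bus3}.
Min-cut edges: Bus4→Bus1 (6), Bus3→City (3); capacity 6 + 3 = 9.
This cut is saturated, so no flow can exceed 9.

9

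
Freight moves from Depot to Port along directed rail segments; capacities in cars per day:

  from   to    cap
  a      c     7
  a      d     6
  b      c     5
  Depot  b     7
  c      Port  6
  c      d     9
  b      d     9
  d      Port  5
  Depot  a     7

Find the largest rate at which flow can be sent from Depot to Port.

Augment Depot→a→c→Port: bottleneck 6, flow now 6.
Augment Depot→a→d→Port: bottleneck 1, flow now 7.
Augment Depot→b→d→Port: bottleneck 4, flow now 11.
No augmenting path remains; maximum flow = 11.
In the residual graph, reachable from Depot: {Depot, a, b, c, d}.
Min-cut edges: c→Port (6), d→Port (5); capacity 6 + 5 = 11.
This cut is saturated, so no flow can exceed 11.

11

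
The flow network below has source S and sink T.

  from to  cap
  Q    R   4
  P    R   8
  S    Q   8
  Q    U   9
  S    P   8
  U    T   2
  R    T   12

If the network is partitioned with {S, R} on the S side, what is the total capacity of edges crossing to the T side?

28

Edges leaving {S, R}: S→P (8), S→Q (8), R→T (12).
Cut capacity = 8 + 8 + 12 = 28.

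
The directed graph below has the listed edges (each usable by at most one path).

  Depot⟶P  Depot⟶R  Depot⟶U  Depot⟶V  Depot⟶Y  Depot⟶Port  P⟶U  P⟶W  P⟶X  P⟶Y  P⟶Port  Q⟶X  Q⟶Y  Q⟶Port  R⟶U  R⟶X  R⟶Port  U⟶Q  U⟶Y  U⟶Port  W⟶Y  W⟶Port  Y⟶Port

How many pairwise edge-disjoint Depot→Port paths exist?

Assign every edge capacity 1; by Menger, the answer equals the max flow.
Path Depot→Port (+1); total 1.
Path Depot→P→Port (+1); total 2.
Path Depot→R→Port (+1); total 3.
Path Depot→U→Port (+1); total 4.
Path Depot→Y→Port (+1); total 5.
No residual Depot→Port path; max flow = 5.
Certifying cut of size 5: {Depot→P, Depot→Port, Depot→R, Depot→U, Depot→Y}.

5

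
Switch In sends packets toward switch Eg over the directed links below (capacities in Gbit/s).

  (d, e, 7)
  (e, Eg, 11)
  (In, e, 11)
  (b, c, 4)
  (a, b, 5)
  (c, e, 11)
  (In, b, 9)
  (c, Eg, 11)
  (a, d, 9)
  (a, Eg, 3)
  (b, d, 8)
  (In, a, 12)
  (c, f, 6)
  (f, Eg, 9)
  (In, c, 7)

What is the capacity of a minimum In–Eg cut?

Augment In→a→Eg: bottleneck 3, flow now 3.
Augment In→c→Eg: bottleneck 7, flow now 10.
Augment In→e→Eg: bottleneck 11, flow now 21.
Augment In→b→c→Eg: bottleneck 4, flow now 25.
No augmenting path remains; maximum flow = 25.
By max-flow min-cut, the minimum cut capacity equals the max flow.
In the residual graph, reachable from In: {In, a, b, d, e}.
Min-cut edges: In→c (7), a→Eg (3), b→c (4), e→Eg (11); capacity 7 + 3 + 4 + 11 = 25.

25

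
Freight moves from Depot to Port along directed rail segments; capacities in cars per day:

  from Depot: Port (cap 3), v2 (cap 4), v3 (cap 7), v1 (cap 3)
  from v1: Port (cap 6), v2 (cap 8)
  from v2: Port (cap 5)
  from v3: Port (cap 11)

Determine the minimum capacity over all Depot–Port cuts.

17

Augment Depot→Port: bottleneck 3, flow now 3.
Augment Depot→v1→Port: bottleneck 3, flow now 6.
Augment Depot→v2→Port: bottleneck 4, flow now 10.
Augment Depot→v3→Port: bottleneck 7, flow now 17.
No augmenting path remains; maximum flow = 17.
By max-flow min-cut, the minimum cut capacity equals the max flow.
In the residual graph, reachable from Depot: {Depot}.
Min-cut edges: Depot→v1 (3), Depot→v2 (4), Depot→v3 (7), Depot→Port (3); capacity 3 + 4 + 7 + 3 = 17.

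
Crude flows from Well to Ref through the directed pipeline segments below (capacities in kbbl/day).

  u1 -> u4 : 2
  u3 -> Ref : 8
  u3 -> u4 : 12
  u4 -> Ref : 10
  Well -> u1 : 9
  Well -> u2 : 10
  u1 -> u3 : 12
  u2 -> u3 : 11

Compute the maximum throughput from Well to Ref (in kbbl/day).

18

Augment Well→u1→u3→Ref: bottleneck 8, flow now 8.
Augment Well→u1→u4→Ref: bottleneck 1, flow now 9.
Augment Well→u2→u3→u4→Ref: bottleneck 9, flow now 18.
No augmenting path remains; maximum flow = 18.
In the residual graph, reachable from Well: {Well, u1, u2, u3, u4}.
Min-cut edges: u3→Ref (8), u4→Ref (10); capacity 8 + 10 = 18.
This cut is saturated, so no flow can exceed 18.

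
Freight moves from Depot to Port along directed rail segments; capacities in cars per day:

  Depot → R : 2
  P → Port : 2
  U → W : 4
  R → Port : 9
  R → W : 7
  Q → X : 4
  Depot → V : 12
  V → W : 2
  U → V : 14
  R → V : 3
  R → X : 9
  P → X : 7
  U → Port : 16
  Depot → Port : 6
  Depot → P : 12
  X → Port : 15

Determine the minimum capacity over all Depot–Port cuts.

17

Augment Depot→Port: bottleneck 6, flow now 6.
Augment Depot→P→Port: bottleneck 2, flow now 8.
Augment Depot→R→Port: bottleneck 2, flow now 10.
Augment Depot→P→X→Port: bottleneck 7, flow now 17.
No augmenting path remains; maximum flow = 17.
By max-flow min-cut, the minimum cut capacity equals the max flow.
In the residual graph, reachable from Depot: {Depot, P, V, W}.
Min-cut edges: Depot→R (2), Depot→Port (6), P→X (7), P→Port (2); capacity 2 + 6 + 7 + 2 = 17.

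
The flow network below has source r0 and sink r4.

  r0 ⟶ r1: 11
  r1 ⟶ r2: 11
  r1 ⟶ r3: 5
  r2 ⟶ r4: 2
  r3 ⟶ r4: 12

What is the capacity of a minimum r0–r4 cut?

7

Augment r0→r1→r2→r4: bottleneck 2, flow now 2.
Augment r0→r1→r3→r4: bottleneck 5, flow now 7.
No augmenting path remains; maximum flow = 7.
By max-flow min-cut, the minimum cut capacity equals the max flow.
In the residual graph, reachable from r0: {r0, r1, r2}.
Min-cut edges: r1→r3 (5), r2→r4 (2); capacity 5 + 2 = 7.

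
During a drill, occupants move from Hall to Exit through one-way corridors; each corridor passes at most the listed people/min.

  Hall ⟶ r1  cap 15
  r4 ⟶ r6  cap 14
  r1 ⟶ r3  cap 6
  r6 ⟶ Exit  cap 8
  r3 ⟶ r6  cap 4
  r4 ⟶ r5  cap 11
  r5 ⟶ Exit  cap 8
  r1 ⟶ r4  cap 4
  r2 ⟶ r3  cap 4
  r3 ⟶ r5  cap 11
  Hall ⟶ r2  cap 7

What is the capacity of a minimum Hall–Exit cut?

Augment Hall→r1→r3→r5→Exit: bottleneck 6, flow now 6.
Augment Hall→r1→r4→r5→Exit: bottleneck 2, flow now 8.
Augment Hall→r1→r4→r6→Exit: bottleneck 2, flow now 10.
Augment Hall→r2→r3→r6→Exit: bottleneck 4, flow now 14.
No augmenting path remains; maximum flow = 14.
By max-flow min-cut, the minimum cut capacity equals the max flow.
In the residual graph, reachable from Hall: {Hall, r1, r2}.
Min-cut edges: r1→r3 (6), r1→r4 (4), r2→r3 (4); capacity 6 + 4 + 4 = 14.

14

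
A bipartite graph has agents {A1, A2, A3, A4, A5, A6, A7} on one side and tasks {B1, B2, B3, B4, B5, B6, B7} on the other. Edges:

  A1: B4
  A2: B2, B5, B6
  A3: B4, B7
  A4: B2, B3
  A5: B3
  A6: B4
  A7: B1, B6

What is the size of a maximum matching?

Unit-capacity flow: source→left, listed edges, right→sink; max matching = max flow.
Augmenting path A1→B4 (+1); matched 1.
Augmenting path A2→B2 (+1); matched 2.
Augmenting path A3→B7 (+1); matched 3.
Augmenting path A4→B3 (+1); matched 4.
Augmenting path A7→B1 (+1); matched 5.
Augmenting path A5→B3→A4→B2→A2→B5 (+1); matched 6.
No augmenting path remains; maximum matching = 6.
König certificate: {A2, A3, A4, A5, A7, B4} is a vertex cover of size 6 (every listed pair touches it), so no matching can be larger.

6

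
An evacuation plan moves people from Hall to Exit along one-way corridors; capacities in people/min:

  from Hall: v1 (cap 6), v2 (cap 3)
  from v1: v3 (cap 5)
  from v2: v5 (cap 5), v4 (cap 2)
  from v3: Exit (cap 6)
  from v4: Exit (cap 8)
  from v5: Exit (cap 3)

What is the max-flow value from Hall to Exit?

Augment Hall→v1→v3→Exit: bottleneck 5, flow now 5.
Augment Hall→v2→v4→Exit: bottleneck 2, flow now 7.
Augment Hall→v2→v5→Exit: bottleneck 1, flow now 8.
No augmenting path remains; maximum flow = 8.
In the residual graph, reachable from Hall: {Hall, v1}.
Min-cut edges: Hall→v2 (3), v1→v3 (5); capacity 3 + 5 = 8.
This cut is saturated, so no flow can exceed 8.

8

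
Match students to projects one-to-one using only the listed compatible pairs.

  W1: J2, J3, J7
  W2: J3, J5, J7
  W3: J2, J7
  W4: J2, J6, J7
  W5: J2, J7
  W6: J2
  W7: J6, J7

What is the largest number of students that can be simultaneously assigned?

5

Unit-capacity flow: source→left, listed edges, right→sink; max matching = max flow.
Augmenting path W1→J2 (+1); matched 1.
Augmenting path W2→J3 (+1); matched 2.
Augmenting path W3→J7 (+1); matched 3.
Augmenting path W4→J6 (+1); matched 4.
Augmenting path W5→J2→W1→J3→W2→J5 (+1); matched 5.
No augmenting path remains; maximum matching = 5.
König certificate: {W1, W2, J2, J6, J7} is a vertex cover of size 5 (every listed pair touches it), so no matching can be larger.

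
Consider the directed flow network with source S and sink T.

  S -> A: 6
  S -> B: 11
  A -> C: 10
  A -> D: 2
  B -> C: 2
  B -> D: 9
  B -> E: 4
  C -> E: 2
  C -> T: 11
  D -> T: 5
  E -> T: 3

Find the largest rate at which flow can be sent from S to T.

Augment S→A→C→T: bottleneck 6, flow now 6.
Augment S→B→C→T: bottleneck 2, flow now 8.
Augment S→B→D→T: bottleneck 5, flow now 13.
Augment S→B→E→T: bottleneck 3, flow now 16.
No augmenting path remains; maximum flow = 16.
In the residual graph, reachable from S: {S, B, D, E}.
Min-cut edges: S→A (6), B→C (2), D→T (5), E→T (3); capacity 6 + 2 + 5 + 3 = 16.
This cut is saturated, so no flow can exceed 16.

16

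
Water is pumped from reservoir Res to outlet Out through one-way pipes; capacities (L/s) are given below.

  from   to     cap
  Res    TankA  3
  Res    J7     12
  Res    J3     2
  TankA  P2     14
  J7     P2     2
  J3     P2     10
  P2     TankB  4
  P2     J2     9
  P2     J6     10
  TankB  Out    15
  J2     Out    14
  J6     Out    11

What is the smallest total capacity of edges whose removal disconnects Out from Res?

7

Augment Res→TankA→P2→TankB→Out: bottleneck 3, flow now 3.
Augment Res→J7→P2→TankB→Out: bottleneck 1, flow now 4.
Augment Res→J7→P2→J2→Out: bottleneck 1, flow now 5.
Augment Res→J3→P2→J2→Out: bottleneck 2, flow now 7.
No augmenting path remains; maximum flow = 7.
By max-flow min-cut, the minimum cut capacity equals the max flow.
In the residual graph, reachable from Res: {Res, J7}.
Min-cut edges: Res→TankA (3), Res→J3 (2), J7→P2 (2); capacity 3 + 2 + 2 = 7.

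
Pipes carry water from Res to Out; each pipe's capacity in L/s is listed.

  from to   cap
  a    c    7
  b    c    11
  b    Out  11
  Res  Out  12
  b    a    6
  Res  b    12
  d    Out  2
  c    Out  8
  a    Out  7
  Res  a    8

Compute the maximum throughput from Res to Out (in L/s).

Augment Res→Out: bottleneck 12, flow now 12.
Augment Res→a→Out: bottleneck 7, flow now 19.
Augment Res→b→Out: bottleneck 11, flow now 30.
Augment Res→a→c→Out: bottleneck 1, flow now 31.
Augment Res→b→c→Out: bottleneck 1, flow now 32.
No augmenting path remains; maximum flow = 32.
In the residual graph, reachable from Res: {Res}.
Min-cut edges: Res→a (8), Res→b (12), Res→Out (12); capacity 8 + 12 + 12 = 32.
This cut is saturated, so no flow can exceed 32.

32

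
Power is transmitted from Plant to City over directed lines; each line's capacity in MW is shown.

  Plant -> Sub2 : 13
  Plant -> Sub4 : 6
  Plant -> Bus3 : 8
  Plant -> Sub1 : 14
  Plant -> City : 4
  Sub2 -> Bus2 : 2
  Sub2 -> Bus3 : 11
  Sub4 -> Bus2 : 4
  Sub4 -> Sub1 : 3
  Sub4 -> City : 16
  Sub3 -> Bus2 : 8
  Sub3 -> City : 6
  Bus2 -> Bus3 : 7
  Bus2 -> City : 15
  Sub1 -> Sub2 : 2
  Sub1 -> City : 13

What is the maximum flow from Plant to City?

Augment Plant→City: bottleneck 4, flow now 4.
Augment Plant→Sub4→City: bottleneck 6, flow now 10.
Augment Plant→Sub1→City: bottleneck 13, flow now 23.
Augment Plant→Sub2→Bus2→City: bottleneck 2, flow now 25.
No augmenting path remains; maximum flow = 25.
In the residual graph, reachable from Plant: {Plant, Sub2, Bus3, Sub1}.
Min-cut edges: Plant→Sub4 (6), Plant→City (4), Sub2→Bus2 (2), Sub1→City (13); capacity 6 + 4 + 2 + 13 = 25.
This cut is saturated, so no flow can exceed 25.

25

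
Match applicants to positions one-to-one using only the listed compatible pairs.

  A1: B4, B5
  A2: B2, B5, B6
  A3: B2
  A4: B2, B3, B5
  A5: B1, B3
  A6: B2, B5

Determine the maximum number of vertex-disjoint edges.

6

Unit-capacity flow: source→left, listed edges, right→sink; max matching = max flow.
Augmenting path A1→B4 (+1); matched 1.
Augmenting path A2→B2 (+1); matched 2.
Augmenting path A4→B3 (+1); matched 3.
Augmenting path A5→B1 (+1); matched 4.
Augmenting path A6→B5 (+1); matched 5.
Augmenting path A3→B2→A2→B6 (+1); matched 6.
No augmenting path remains; maximum matching = 6.
König certificate: {A1, A2, A3, A4, A5, A6} is a vertex cover of size 6 (every listed pair touches it), so no matching can be larger.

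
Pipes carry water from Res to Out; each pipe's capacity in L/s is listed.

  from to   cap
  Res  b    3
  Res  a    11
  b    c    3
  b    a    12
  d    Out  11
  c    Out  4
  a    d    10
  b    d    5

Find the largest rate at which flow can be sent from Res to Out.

13

Augment Res→a→d→Out: bottleneck 10, flow now 10.
Augment Res→b→c→Out: bottleneck 3, flow now 13.
No augmenting path remains; maximum flow = 13.
In the residual graph, reachable from Res: {Res, a}.
Min-cut edges: Res→b (3), a→d (10); capacity 3 + 10 = 13.
This cut is saturated, so no flow can exceed 13.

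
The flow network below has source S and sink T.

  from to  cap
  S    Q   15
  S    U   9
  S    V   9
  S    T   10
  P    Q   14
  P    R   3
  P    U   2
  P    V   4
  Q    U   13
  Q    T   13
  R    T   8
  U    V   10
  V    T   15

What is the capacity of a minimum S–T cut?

Augment S→T: bottleneck 10, flow now 10.
Augment S→Q→T: bottleneck 13, flow now 23.
Augment S→V→T: bottleneck 9, flow now 32.
Augment S→U→V→T: bottleneck 6, flow now 38.
No augmenting path remains; maximum flow = 38.
By max-flow min-cut, the minimum cut capacity equals the max flow.
In the residual graph, reachable from S: {S, Q, U, V}.
Min-cut edges: S→T (10), Q→T (13), V→T (15); capacity 10 + 13 + 15 = 38.

38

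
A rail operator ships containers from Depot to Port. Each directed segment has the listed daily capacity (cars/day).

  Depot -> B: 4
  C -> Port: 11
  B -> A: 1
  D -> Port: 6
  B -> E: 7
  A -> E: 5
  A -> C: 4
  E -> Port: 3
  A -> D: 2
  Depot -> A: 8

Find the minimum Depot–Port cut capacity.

9

Augment Depot→A→C→Port: bottleneck 4, flow now 4.
Augment Depot→A→D→Port: bottleneck 2, flow now 6.
Augment Depot→A→E→Port: bottleneck 2, flow now 8.
Augment Depot→B→E→Port: bottleneck 1, flow now 9.
No augmenting path remains; maximum flow = 9.
By max-flow min-cut, the minimum cut capacity equals the max flow.
In the residual graph, reachable from Depot: {Depot, A, B, E}.
Min-cut edges: A→C (4), A→D (2), E→Port (3); capacity 4 + 2 + 3 = 9.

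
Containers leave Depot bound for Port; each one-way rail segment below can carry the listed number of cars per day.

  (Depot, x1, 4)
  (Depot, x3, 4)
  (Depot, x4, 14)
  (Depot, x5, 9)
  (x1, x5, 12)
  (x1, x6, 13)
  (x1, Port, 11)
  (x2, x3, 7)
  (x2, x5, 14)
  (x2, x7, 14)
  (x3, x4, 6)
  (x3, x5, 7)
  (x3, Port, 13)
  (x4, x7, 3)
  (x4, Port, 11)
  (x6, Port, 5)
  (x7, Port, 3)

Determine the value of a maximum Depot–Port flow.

Augment Depot→x1→Port: bottleneck 4, flow now 4.
Augment Depot→x3→Port: bottleneck 4, flow now 8.
Augment Depot→x4→Port: bottleneck 11, flow now 19.
Augment Depot→x4→x7→Port: bottleneck 3, flow now 22.
No augmenting path remains; maximum flow = 22.
In the residual graph, reachable from Depot: {Depot, x5}.
Min-cut edges: Depot→x1 (4), Depot→x3 (4), Depot→x4 (14); capacity 4 + 4 + 14 = 22.
This cut is saturated, so no flow can exceed 22.

22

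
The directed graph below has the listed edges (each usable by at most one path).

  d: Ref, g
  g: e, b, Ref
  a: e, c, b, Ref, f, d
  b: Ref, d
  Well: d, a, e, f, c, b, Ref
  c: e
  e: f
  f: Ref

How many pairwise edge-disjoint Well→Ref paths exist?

Assign every edge capacity 1; by Menger, the answer equals the max flow.
Path Well→Ref (+1); total 1.
Path Well→a→Ref (+1); total 2.
Path Well→b→Ref (+1); total 3.
Path Well→d→Ref (+1); total 4.
Path Well→f→Ref (+1); total 5.
No residual Well→Ref path; max flow = 5.
Certifying cut of size 5: {Well→Ref, Well→a, Well→b, Well→d, f→Ref}.

5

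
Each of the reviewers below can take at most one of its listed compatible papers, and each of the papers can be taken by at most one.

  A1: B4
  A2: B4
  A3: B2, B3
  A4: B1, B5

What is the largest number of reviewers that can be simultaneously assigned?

3

Unit-capacity flow: source→left, listed edges, right→sink; max matching = max flow.
Augmenting path A1→B4 (+1); matched 1.
Augmenting path A3→B2 (+1); matched 2.
Augmenting path A4→B1 (+1); matched 3.
No augmenting path remains; maximum matching = 3.
König certificate: {A3, A4, B4} is a vertex cover of size 3 (every listed pair touches it), so no matching can be larger.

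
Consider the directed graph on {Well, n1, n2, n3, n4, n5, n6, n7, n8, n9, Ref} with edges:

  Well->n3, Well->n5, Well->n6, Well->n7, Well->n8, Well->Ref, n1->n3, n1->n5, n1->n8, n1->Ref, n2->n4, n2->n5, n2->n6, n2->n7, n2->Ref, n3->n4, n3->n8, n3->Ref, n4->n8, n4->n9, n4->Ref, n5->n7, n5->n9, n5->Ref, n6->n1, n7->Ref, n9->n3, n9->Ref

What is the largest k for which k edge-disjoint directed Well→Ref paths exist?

5

Assign every edge capacity 1; by Menger, the answer equals the max flow.
Path Well→Ref (+1); total 1.
Path Well→n3→Ref (+1); total 2.
Path Well→n5→Ref (+1); total 3.
Path Well→n7→Ref (+1); total 4.
Path Well→n6→n1→Ref (+1); total 5.
No residual Well→Ref path; max flow = 5.
Certifying cut of size 5: {Well→Ref, Well→n3, Well→n5, Well→n6, Well→n7}.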